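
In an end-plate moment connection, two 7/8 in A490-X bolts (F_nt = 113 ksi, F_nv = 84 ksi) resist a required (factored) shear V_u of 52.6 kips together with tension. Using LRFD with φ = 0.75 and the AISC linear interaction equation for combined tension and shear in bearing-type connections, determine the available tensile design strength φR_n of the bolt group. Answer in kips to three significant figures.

61.7 kips

A_b = π·0.875²/4 = 0.6013 in²; f_rv = 52.6 / (2 × 0.6013) = 43.74 ksi.
F'_nt = 1.3 F_nt − (F_nt / φF_nv) f_rv = 1.3·113 − (113/(0.75·84))·43.74 = 68.45 ksi, capped at F_nt → F'_nt = 68.45 ksi.
R_n = F'_nt · A_b · n = 68.45 × 0.6013 × 2 = 82.32 kips.
Design strength φR_n = 0.75 × 82.32 = 61.7 kips.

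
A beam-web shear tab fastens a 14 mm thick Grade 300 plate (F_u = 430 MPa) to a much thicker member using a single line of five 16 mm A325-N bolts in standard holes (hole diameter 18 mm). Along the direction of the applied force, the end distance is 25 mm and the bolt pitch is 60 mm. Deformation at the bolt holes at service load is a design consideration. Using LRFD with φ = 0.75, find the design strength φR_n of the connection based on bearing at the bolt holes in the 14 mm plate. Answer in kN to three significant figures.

780 kN

Per bolt r_n = 1.2 l_c t F_u ≤ 2.4 d t F_u; upper limit = 2.4 × 16 × 14 × 430 / 1000 = 231.2 kN.
Edge bolt: l_c = 25 − 18/2 = 16 mm → 1.2 × 16 × 14 × 430 / 1000 = 115.6 → r_n = 115.6 kN.
Interior bolts: l_c = 60 − 18 = 42 mm → 1.2 × 42 × 14 × 430 / 1000 = 303.4 → r_n = 231.2 kN.
R_n = 1 × 115.6 + 4 × 231.2 = 1040 kN.
Design strength φR_n = 0.75 × 1040 = 780 kN.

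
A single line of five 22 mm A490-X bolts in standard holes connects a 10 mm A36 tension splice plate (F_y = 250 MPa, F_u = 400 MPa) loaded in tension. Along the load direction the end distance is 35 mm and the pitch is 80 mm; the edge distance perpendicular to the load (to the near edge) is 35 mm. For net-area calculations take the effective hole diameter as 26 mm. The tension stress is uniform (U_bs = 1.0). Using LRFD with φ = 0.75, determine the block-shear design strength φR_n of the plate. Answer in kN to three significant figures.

465 kN

Shear plane L_v = 35 + 4·80 = 355 mm; A_gv = 355 × 10 = 3550 mm².
A_nv = (355 − 4.5·26) × 10 = 2380 mm².
A_nt = (35 − 0.5·26) × 10 = 220 mm².
0.6 F_u A_nv = 571.2 kN; 0.6 F_y A_gv = 532.5 kN → shear yielding governs the shear term.
R_n = 532.5 + 1.0 × 400 × 220 / 1000 = 620.5 kN.
Design strength φR_n = 0.75 × 620.5 = 465 kN.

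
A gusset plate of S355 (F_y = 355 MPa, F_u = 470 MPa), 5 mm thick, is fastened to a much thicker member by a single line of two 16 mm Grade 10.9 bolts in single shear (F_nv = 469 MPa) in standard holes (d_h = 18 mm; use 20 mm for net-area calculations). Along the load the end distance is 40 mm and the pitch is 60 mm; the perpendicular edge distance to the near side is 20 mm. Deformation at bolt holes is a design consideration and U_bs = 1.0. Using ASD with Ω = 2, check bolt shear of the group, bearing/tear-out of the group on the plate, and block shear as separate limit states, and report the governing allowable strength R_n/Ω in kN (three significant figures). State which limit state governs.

Bolt shear: A_b = π·16²/4 = 201.1 mm²; R_n = 469 × 201.1 × 2 × 1 / 1000 = 188.6 kN → 188.6 / 2 = 94.3 kN.
Bearing: edge l_c = 31, r_n = 87.42 kN; interior l_c = 42, r_n = 90.24 kN; R_n = 87.42 + 1·90.24 = 177.7 kN → 88.8 kN.
Block shear: A_gv = 500, A_nv = 350, A_nt = 50 mm²; R_n = min(0.6F_uA_nv, 0.6F_yA_gv) + U_bs·F_u·A_nt = 122.2 kN → 61.1 kN.
Block shear governs: 61.1 kN.

61.1 kN (block shear governs)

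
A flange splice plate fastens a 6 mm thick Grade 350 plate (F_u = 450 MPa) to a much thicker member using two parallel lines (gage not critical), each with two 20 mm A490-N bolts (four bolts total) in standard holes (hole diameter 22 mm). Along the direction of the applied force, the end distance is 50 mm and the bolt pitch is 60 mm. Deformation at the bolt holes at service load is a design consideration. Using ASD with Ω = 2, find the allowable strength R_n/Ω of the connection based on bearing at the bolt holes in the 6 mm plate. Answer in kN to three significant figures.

249 kN

Per bolt r_n = 1.2 l_c t F_u ≤ 2.4 d t F_u; upper limit = 2.4 × 20 × 6 × 450 / 1000 = 129.6 kN.
Edge bolt: l_c = 50 − 22/2 = 39 mm → 1.2 × 39 × 6 × 450 / 1000 = 126.4 → r_n = 126.4 kN.
Interior bolts: l_c = 60 − 22 = 38 mm → 1.2 × 38 × 6 × 450 / 1000 = 123.1 → r_n = 123.1 kN.
R_n = 2 × 126.4 + 2 × 123.1 = 499 kN.
Allowable strength R_n/Ω = 499 / 2 = 249 kN.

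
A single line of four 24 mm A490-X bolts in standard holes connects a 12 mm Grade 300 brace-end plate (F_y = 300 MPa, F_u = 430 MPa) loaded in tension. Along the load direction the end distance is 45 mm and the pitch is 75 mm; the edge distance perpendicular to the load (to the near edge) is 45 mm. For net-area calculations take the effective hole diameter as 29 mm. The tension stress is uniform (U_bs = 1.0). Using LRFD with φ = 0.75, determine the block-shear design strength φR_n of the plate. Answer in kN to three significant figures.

Shear plane L_v = 45 + 3·75 = 270 mm; A_gv = 270 × 12 = 3240 mm².
A_nv = (270 − 3.5·29) × 12 = 2022 mm².
A_nt = (45 − 0.5·29) × 12 = 366 mm².
0.6 F_u A_nv = 521.7 kN; 0.6 F_y A_gv = 583.2 kN → shear rupture governs the shear term.
R_n = 521.7 + 1.0 × 430 × 366 / 1000 = 679.1 kN.
Design strength φR_n = 0.75 × 679.1 = 509 kN.

509 kN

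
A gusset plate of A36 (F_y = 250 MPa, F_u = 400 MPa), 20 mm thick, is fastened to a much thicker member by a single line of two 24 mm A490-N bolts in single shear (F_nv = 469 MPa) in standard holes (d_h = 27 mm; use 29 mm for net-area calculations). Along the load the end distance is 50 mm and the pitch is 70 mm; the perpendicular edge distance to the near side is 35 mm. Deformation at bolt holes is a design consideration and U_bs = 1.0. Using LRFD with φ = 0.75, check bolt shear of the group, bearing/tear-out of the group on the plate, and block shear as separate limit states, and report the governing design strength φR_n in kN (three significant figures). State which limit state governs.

Bolt shear: A_b = π·24²/4 = 452.4 mm²; R_n = 469 × 452.4 × 2 × 1 / 1000 = 424.3 kN → 0.75 × 424.3 = 318 kN.
Bearing: edge l_c = 36.5, r_n = 350.4 kN; interior l_c = 43, r_n = 412.8 kN; R_n = 350.4 + 1·412.8 = 763.2 kN → 572 kN.
Block shear: A_gv = 2400, A_nv = 1530, A_nt = 410 mm²; R_n = min(0.6F_uA_nv, 0.6F_yA_gv) + U_bs·F_u·A_nt = 524 kN → 393 kN.
Bolt shear governs: 318 kN.

318 kN (bolt shear governs)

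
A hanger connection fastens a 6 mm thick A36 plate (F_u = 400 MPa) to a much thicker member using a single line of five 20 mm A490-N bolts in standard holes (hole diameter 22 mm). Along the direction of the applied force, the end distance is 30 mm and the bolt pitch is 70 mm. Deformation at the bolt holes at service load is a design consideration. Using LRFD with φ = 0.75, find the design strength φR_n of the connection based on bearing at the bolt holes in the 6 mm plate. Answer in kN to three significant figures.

Per bolt r_n = 1.2 l_c t F_u ≤ 2.4 d t F_u; upper limit = 2.4 × 20 × 6 × 400 / 1000 = 115.2 kN.
Edge bolt: l_c = 30 − 22/2 = 19 mm → 1.2 × 19 × 6 × 400 / 1000 = 54.72 → r_n = 54.72 kN.
Interior bolts: l_c = 70 − 22 = 48 mm → 1.2 × 48 × 6 × 400 / 1000 = 138.2 → r_n = 115.2 kN.
R_n = 1 × 54.72 + 4 × 115.2 = 515.5 kN.
Design strength φR_n = 0.75 × 515.5 = 387 kN.

387 kN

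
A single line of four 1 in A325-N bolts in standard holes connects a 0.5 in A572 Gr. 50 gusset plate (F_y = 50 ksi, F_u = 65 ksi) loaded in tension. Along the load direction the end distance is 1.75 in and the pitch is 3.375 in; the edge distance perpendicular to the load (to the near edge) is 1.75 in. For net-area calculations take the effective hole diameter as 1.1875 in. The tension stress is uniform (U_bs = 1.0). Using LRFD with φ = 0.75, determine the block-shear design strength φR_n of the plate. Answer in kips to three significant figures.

141 kips

Shear plane L_v = 1.75 + 3·3.375 = 11.88 in; A_gv = 11.88 × 0.5 = 5.938 in².
A_nv = (11.88 − 3.5·1.1875) × 0.5 = 3.859 in².
A_nt = (1.75 − 0.5·1.1875) × 0.5 = 0.5781 in².
0.6 F_u A_nv = 150.5 kips; 0.6 F_y A_gv = 178.1 kips → shear rupture governs the shear term.
R_n = 150.5 + 1.0 × 65 × 0.5781 = 188.1 kips.
Design strength φR_n = 0.75 × 188.1 = 141 kips.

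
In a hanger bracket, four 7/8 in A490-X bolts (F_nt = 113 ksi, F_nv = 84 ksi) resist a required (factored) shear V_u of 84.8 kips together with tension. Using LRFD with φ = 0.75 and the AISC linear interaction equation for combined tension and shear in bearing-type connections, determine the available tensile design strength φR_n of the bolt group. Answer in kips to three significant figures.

151 kips

A_b = π·0.875²/4 = 0.6013 in²; f_rv = 84.8 / (4 × 0.6013) = 35.26 ksi.
F'_nt = 1.3 F_nt − (F_nt / φF_nv) f_rv = 1.3·113 − (113/(0.75·84))·35.26 = 83.66 ksi, capped at F_nt → F'_nt = 83.66 ksi.
R_n = F'_nt · A_b · n = 83.66 × 0.6013 × 4 = 201.2 kips.
Design strength φR_n = 0.75 × 201.2 = 151 kips.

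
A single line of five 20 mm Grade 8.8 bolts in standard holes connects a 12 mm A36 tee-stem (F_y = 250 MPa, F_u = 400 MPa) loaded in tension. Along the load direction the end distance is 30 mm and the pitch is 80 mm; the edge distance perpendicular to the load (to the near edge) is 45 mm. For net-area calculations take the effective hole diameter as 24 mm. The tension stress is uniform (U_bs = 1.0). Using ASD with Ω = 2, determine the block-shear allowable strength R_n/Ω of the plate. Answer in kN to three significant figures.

Shear plane L_v = 30 + 4·80 = 350 mm; A_gv = 350 × 12 = 4200 mm².
A_nv = (350 − 4.5·24) × 12 = 2904 mm².
A_nt = (45 − 0.5·24) × 12 = 396 mm².
0.6 F_u A_nv = 697 kN; 0.6 F_y A_gv = 630 kN → shear yielding governs the shear term.
R_n = 630 + 1.0 × 400 × 396 / 1000 = 788.4 kN.
Allowable strength R_n/Ω = 788.4 / 2 = 394 kN.

394 kN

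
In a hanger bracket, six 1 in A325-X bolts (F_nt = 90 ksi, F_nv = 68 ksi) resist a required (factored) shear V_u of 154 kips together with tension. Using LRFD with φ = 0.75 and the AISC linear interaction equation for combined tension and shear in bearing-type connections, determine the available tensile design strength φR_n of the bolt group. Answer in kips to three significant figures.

210 kips

A_b = π·1²/4 = 0.7854 in²; f_rv = 154 / (6 × 0.7854) = 32.68 ksi.
F'_nt = 1.3 F_nt − (F_nt / φF_nv) f_rv = 1.3·90 − (90/(0.75·68))·32.68 = 59.33 ksi, capped at F_nt → F'_nt = 59.33 ksi.
R_n = F'_nt · A_b · n = 59.33 × 0.7854 × 6 = 279.6 kips.
Design strength φR_n = 0.75 × 279.6 = 210 kips.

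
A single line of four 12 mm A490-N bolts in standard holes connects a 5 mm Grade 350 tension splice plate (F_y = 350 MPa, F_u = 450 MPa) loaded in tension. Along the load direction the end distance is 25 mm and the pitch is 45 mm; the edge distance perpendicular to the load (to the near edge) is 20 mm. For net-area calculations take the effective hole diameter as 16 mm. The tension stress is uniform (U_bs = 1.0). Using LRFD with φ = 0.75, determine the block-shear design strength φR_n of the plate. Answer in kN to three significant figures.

126 kN

Shear plane L_v = 25 + 3·45 = 160 mm; A_gv = 160 × 5 = 800 mm².
A_nv = (160 − 3.5·16) × 5 = 520 mm².
A_nt = (20 − 0.5·16) × 5 = 60 mm².
0.6 F_u A_nv = 140.4 kN; 0.6 F_y A_gv = 168 kN → shear rupture governs the shear term.
R_n = 140.4 + 1.0 × 450 × 60 / 1000 = 167.4 kN.
Design strength φR_n = 0.75 × 167.4 = 126 kN.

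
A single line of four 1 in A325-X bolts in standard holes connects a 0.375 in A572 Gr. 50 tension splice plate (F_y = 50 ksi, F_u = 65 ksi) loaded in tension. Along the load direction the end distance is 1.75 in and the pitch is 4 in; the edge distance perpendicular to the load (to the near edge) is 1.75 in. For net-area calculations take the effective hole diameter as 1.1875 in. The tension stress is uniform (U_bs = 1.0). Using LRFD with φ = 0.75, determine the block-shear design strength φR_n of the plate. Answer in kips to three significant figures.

Shear plane L_v = 1.75 + 3·4 = 13.75 in; A_gv = 13.75 × 0.375 = 5.156 in².
A_nv = (13.75 − 3.5·1.1875) × 0.375 = 3.598 in².
A_nt = (1.75 − 0.5·1.1875) × 0.375 = 0.4336 in².
0.6 F_u A_nv = 140.3 kips; 0.6 F_y A_gv = 154.7 kips → shear rupture governs the shear term.
R_n = 140.3 + 1.0 × 65 × 0.4336 = 168.5 kips.
Design strength φR_n = 0.75 × 168.5 = 126 kips.

126 kips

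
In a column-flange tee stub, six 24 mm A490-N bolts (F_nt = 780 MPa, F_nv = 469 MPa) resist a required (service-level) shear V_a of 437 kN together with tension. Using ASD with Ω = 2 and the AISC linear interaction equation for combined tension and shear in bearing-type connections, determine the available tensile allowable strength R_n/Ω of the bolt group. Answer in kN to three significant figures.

649 kN

A_b = π·24²/4 = 452.4 mm²; f_rv = 437 × 1000 / (6 × 452.4) = 161 MPa.
F'_nt = 1.3 F_nt − (Ω F_nt / F_nv) f_rv = 1.3·780 − (2·780/469)·161 = 478.5 MPa, capped at F_nt → F'_nt = 478.5 MPa.
R_n = F'_nt · A_b · n = 478.5 × 452.4 × 6 / 1000 = 1299 kN.
Allowable strength R_n/Ω = 1299 / 2 = 649 kN.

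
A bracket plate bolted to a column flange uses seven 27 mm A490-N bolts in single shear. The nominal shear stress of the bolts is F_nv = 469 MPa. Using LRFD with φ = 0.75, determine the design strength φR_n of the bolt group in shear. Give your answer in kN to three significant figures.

A_b = π × 27² / 4 = 572.6 mm².
R_n = F_nv · A_b · n · n_s = 469 × 572.6 × 7 × 1 / 1000 = 1880 kN.
Design strength φR_n = 0.75 × 1880 = 1410 kN.

1410 kN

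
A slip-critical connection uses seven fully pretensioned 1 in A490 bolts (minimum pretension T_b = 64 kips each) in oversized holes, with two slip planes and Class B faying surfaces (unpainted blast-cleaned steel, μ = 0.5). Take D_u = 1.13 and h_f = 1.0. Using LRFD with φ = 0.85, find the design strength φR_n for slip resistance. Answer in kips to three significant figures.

430 kips

R_n = μ · D_u · h_f · T_b · n_s · n_b = 0.5 × 1.13 × 1.0 × 64 × 2 × 7 = 506.2 kips.
Design strength φR_n = 0.85 × 506.2 = 430 kips.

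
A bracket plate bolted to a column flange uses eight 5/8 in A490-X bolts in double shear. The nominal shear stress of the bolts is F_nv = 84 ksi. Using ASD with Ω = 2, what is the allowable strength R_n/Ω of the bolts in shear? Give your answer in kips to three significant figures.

A_b = π × 0.625² / 4 = 0.3068 in².
R_n = F_nv · A_b · n · n_s = 84 × 0.3068 × 8 × 2 = 412.3 kips.
Allowable strength R_n/Ω = 412.3 / 2 = 206 kips.

206 kips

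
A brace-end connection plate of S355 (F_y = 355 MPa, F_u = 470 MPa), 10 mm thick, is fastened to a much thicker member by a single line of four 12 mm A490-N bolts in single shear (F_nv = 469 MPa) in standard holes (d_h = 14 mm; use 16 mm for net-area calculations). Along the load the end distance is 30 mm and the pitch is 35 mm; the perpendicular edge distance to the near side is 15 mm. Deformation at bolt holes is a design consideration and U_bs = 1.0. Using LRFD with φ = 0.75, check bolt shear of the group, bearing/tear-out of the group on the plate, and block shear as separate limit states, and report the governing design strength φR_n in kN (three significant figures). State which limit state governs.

159 kN (bolt shear governs)

Bolt shear: A_b = π·12²/4 = 113.1 mm²; R_n = 469 × 113.1 × 4 × 1 / 1000 = 212.2 kN → 0.75 × 212.2 = 159 kN.
Bearing: edge l_c = 23, r_n = 129.7 kN; interior l_c = 21, r_n = 118.4 kN; R_n = 129.7 + 3·118.4 = 485 kN → 364 kN.
Block shear: A_gv = 1350, A_nv = 790, A_nt = 70 mm²; R_n = min(0.6F_uA_nv, 0.6F_yA_gv) + U_bs·F_u·A_nt = 255.7 kN → 192 kN.
Bolt shear governs: 159 kN.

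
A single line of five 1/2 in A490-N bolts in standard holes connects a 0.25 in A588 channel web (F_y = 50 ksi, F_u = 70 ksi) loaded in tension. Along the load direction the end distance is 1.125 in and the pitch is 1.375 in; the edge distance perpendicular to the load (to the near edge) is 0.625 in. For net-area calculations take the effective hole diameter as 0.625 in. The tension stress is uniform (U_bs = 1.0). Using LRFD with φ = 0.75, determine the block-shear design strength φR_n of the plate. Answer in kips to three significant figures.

34.1 kips

Shear plane L_v = 1.125 + 4·1.375 = 6.625 in; A_gv = 6.625 × 0.25 = 1.656 in².
A_nv = (6.625 − 4.5·0.625) × 0.25 = 0.9531 in².
A_nt = (0.625 − 0.5·0.625) × 0.25 = 0.07812 in².
0.6 F_u A_nv = 40.03 kips; 0.6 F_y A_gv = 49.69 kips → shear rupture governs the shear term.
R_n = 40.03 + 1.0 × 70 × 0.07812 = 45.5 kips.
Design strength φR_n = 0.75 × 45.5 = 34.1 kips.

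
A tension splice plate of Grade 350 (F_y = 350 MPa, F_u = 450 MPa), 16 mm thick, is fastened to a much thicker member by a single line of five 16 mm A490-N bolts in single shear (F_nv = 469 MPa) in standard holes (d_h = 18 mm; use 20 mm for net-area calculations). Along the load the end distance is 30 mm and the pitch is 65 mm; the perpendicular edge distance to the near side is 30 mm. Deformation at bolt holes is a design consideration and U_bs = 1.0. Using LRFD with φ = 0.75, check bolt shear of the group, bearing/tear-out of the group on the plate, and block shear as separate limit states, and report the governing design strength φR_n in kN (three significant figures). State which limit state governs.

354 kN (bolt shear governs)

Bolt shear: A_b = π·16²/4 = 201.1 mm²; R_n = 469 × 201.1 × 5 × 1 / 1000 = 471.5 kN → 0.75 × 471.5 = 354 kN.
Bearing: edge l_c = 21, r_n = 181.4 kN; interior l_c = 47, r_n = 276.5 kN; R_n = 181.4 + 4·276.5 = 1287 kN → 966 kN.
Block shear: A_gv = 4640, A_nv = 3200, A_nt = 320 mm²; R_n = min(0.6F_uA_nv, 0.6F_yA_gv) + U_bs·F_u·A_nt = 1008 kN → 756 kN.
Bolt shear governs: 354 kN.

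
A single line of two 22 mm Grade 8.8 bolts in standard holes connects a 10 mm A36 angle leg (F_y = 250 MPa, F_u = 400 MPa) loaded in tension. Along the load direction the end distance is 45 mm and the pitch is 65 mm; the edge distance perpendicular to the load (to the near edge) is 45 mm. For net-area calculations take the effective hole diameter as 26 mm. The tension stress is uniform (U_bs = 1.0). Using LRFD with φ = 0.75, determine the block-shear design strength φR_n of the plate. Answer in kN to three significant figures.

Shear plane L_v = 45 + 1·65 = 110 mm; A_gv = 110 × 10 = 1100 mm².
A_nv = (110 − 1.5·26) × 10 = 710 mm².
A_nt = (45 − 0.5·26) × 10 = 320 mm².
0.6 F_u A_nv = 170.4 kN; 0.6 F_y A_gv = 165 kN → shear yielding governs the shear term.
R_n = 165 + 1.0 × 400 × 320 / 1000 = 293 kN.
Design strength φR_n = 0.75 × 293 = 220 kN.

220 kN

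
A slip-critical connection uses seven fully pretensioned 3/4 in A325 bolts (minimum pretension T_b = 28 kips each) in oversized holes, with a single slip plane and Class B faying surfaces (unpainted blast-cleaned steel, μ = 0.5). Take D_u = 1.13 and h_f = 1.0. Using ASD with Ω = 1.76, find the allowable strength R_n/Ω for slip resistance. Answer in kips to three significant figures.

62.9 kips

R_n = μ · D_u · h_f · T_b · n_s · n_b = 0.5 × 1.13 × 1.0 × 28 × 1 × 7 = 110.7 kips.
Allowable strength R_n/Ω = 110.7 / 1.76 = 62.9 kips.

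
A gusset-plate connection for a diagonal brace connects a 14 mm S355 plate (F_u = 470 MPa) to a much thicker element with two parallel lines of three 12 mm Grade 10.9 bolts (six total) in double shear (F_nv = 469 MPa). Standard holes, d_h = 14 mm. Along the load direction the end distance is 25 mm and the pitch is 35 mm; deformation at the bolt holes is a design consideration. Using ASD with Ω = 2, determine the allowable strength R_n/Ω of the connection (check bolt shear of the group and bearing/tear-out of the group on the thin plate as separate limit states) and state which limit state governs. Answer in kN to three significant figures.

Bolt shear: A_b = π·12²/4 = 113.1 mm²; R_n = 469 × 113.1 × 6 × 2 / 1000 = 636.5 kN → 636.5 / 2 = 318 kN.
Bearing (1.2 l_c t F_u ≤ 2.4 d t F_u): upper limit = 2.4·12·14·470 / 1000 = 189.5 kN.
  Edge l_c = 25 − 14/2 = 18 → r_n = 142.1 kN; interior l_c = 35 − 14 = 21 → r_n = 165.8 kN.
  R_n,bearing = 2·142.1 + 4·165.8 = 947.5 kN → 947.5 / 2 = 474 kN.
Bolt shear governs: 318 kN.

318 kN (bolt shear governs)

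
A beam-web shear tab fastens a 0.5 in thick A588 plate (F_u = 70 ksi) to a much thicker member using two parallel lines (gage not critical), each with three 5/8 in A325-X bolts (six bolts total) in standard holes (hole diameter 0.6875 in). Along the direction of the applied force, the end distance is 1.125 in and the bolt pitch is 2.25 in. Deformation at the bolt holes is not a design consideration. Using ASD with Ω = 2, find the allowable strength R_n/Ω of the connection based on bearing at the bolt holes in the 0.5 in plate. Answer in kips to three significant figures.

172 kips

Per bolt r_n = 1.5 l_c t F_u ≤ 3.0 d t F_u; upper limit = 3.0 × 0.625 × 0.5 × 70 = 65.62 kips.
Edge bolt: l_c = 1.125 − 0.6875/2 = 0.7812 in → 1.5 × 0.7812 × 0.5 × 70 = 41.02 → r_n = 41.02 kips.
Interior bolts: l_c = 2.25 − 0.6875 = 1.562 in → 1.5 × 1.562 × 0.5 × 70 = 82.03 → r_n = 65.62 kips.
R_n = 2 × 41.02 + 4 × 65.62 = 344.5 kips.
Allowable strength R_n/Ω = 344.5 / 2 = 172 kips.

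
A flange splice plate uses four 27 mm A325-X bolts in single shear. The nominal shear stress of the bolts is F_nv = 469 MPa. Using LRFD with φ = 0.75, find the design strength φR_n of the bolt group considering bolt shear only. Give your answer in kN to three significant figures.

806 kN

A_b = π × 27² / 4 = 572.6 mm².
R_n = F_nv · A_b · n · n_s = 469 × 572.6 × 4 × 1 / 1000 = 1074 kN.
Design strength φR_n = 0.75 × 1074 = 806 kN.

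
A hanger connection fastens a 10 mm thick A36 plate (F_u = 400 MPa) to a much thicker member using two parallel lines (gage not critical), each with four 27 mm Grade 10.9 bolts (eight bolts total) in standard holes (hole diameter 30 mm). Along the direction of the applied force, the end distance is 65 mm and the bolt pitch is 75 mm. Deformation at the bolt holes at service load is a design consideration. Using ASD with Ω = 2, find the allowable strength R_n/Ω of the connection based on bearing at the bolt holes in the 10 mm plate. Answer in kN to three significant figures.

888 kN

Per bolt r_n = 1.2 l_c t F_u ≤ 2.4 d t F_u; upper limit = 2.4 × 27 × 10 × 400 / 1000 = 259.2 kN.
Edge bolt: l_c = 65 − 30/2 = 50 mm → 1.2 × 50 × 10 × 400 / 1000 = 240 → r_n = 240 kN.
Interior bolts: l_c = 75 − 30 = 45 mm → 1.2 × 45 × 10 × 400 / 1000 = 216 → r_n = 216 kN.
R_n = 2 × 240 + 6 × 216 = 1776 kN.
Allowable strength R_n/Ω = 1776 / 2 = 888 kN.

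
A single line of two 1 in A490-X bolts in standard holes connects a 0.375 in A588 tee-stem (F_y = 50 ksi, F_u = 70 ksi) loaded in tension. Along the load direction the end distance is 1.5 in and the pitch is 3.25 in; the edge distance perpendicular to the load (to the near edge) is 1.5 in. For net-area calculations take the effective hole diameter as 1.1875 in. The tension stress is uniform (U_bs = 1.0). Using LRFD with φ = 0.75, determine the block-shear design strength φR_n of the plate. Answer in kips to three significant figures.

Shear plane L_v = 1.5 + 1·3.25 = 4.75 in; A_gv = 4.75 × 0.375 = 1.781 in².
A_nv = (4.75 − 1.5·1.1875) × 0.375 = 1.113 in².
A_nt = (1.5 − 0.5·1.1875) × 0.375 = 0.3398 in².
0.6 F_u A_nv = 46.76 kips; 0.6 F_y A_gv = 53.44 kips → shear rupture governs the shear term.
R_n = 46.76 + 1.0 × 70 × 0.3398 = 70.55 kips.
Design strength φR_n = 0.75 × 70.55 = 52.9 kips.

52.9 kips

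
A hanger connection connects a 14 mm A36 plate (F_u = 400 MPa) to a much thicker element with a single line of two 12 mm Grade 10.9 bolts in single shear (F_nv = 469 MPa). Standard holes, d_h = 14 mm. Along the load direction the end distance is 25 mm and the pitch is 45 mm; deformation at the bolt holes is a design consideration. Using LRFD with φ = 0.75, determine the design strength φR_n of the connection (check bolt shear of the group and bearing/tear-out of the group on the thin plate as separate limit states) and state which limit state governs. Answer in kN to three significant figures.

79.6 kN (bolt shear governs)

Bolt shear: A_b = π·12²/4 = 113.1 mm²; R_n = 469 × 113.1 × 2 × 1 / 1000 = 106.1 kN → 0.75 × 106.1 = 79.6 kN.
Bearing (1.2 l_c t F_u ≤ 2.4 d t F_u): upper limit = 2.4·12·14·400 / 1000 = 161.3 kN.
  Edge l_c = 25 − 14/2 = 18 → r_n = 121 kN; interior l_c = 45 − 14 = 31 → r_n = 161.3 kN.
  R_n,bearing = 1·121 + 1·161.3 = 282.2 kN → 0.75 × 282.2 = 212 kN.
Bolt shear governs: 79.6 kN.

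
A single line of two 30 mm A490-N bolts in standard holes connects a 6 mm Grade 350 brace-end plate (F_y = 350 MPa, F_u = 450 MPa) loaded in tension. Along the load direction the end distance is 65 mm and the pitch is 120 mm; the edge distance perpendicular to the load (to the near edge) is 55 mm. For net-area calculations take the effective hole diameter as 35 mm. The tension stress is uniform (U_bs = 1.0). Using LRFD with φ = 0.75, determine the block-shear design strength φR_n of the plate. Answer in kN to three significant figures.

Shear plane L_v = 65 + 1·120 = 185 mm; A_gv = 185 × 6 = 1110 mm².
A_nv = (185 − 1.5·35) × 6 = 795 mm².
A_nt = (55 − 0.5·35) × 6 = 225 mm².
0.6 F_u A_nv = 214.7 kN; 0.6 F_y A_gv = 233.1 kN → shear rupture governs the shear term.
R_n = 214.7 + 1.0 × 450 × 225 / 1000 = 315.9 kN.
Design strength φR_n = 0.75 × 315.9 = 237 kN.

237 kN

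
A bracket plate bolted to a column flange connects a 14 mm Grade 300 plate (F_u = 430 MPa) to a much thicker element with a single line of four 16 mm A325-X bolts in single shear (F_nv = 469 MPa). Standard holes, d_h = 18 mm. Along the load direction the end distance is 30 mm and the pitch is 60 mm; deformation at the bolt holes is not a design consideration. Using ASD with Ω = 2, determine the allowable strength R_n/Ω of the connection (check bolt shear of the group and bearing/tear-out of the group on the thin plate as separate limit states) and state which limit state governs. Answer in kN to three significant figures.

Bolt shear: A_b = π·16²/4 = 201.1 mm²; R_n = 469 × 201.1 × 4 × 1 / 1000 = 377.2 kN → 377.2 / 2 = 189 kN.
Bearing (1.5 l_c t F_u ≤ 3.0 d t F_u): upper limit = 3.0·16·14·430 / 1000 = 289 kN.
  Edge l_c = 30 − 18/2 = 21 → r_n = 189.6 kN; interior l_c = 60 − 18 = 42 → r_n = 289 kN.
  R_n,bearing = 1·189.6 + 3·289 = 1057 kN → 1057 / 2 = 528 kN.
Bolt shear governs: 189 kN.

189 kN (bolt shear governs)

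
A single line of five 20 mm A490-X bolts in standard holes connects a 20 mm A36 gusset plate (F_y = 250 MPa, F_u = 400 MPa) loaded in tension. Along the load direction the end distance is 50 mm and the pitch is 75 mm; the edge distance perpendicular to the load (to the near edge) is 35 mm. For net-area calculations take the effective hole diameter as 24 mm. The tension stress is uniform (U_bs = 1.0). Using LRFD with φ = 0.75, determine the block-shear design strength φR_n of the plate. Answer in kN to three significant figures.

926 kN

Shear plane L_v = 50 + 4·75 = 350 mm; A_gv = 350 × 20 = 7000 mm².
A_nv = (350 − 4.5·24) × 20 = 4840 mm².
A_nt = (35 − 0.5·24) × 20 = 460 mm².
0.6 F_u A_nv = 1162 kN; 0.6 F_y A_gv = 1050 kN → shear yielding governs the shear term.
R_n = 1050 + 1.0 × 400 × 460 / 1000 = 1234 kN.
Design strength φR_n = 0.75 × 1234 = 926 kN.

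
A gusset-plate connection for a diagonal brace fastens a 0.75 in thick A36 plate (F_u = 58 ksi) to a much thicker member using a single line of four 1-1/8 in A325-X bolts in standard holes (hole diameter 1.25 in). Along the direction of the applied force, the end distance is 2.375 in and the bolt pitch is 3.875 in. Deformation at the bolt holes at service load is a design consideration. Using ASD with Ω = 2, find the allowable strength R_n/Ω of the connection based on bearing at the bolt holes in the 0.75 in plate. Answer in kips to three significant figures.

222 kips

Per bolt r_n = 1.2 l_c t F_u ≤ 2.4 d t F_u; upper limit = 2.4 × 1.125 × 0.75 × 58 = 117.4 kips.
Edge bolt: l_c = 2.375 − 1.25/2 = 1.75 in → 1.2 × 1.75 × 0.75 × 58 = 91.35 → r_n = 91.35 kips.
Interior bolts: l_c = 3.875 − 1.25 = 2.625 in → 1.2 × 2.625 × 0.75 × 58 = 137 → r_n = 117.4 kips.
R_n = 1 × 91.35 + 3 × 117.4 = 443.7 kips.
Allowable strength R_n/Ω = 443.7 / 2 = 222 kips.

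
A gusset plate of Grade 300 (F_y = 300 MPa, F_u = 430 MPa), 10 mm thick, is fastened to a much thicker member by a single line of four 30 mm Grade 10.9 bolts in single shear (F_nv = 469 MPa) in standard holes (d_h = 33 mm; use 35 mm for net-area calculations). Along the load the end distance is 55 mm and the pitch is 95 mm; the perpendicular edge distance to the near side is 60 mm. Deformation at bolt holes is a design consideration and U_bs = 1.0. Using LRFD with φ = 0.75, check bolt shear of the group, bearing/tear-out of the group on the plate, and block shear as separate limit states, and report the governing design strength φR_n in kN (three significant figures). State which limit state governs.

Bolt shear: A_b = π·30²/4 = 706.9 mm²; R_n = 469 × 706.9 × 4 × 1 / 1000 = 1326 kN → 0.75 × 1326 = 995 kN.
Bearing: edge l_c = 38.5, r_n = 198.7 kN; interior l_c = 62, r_n = 309.6 kN; R_n = 198.7 + 3·309.6 = 1127 kN → 846 kN.
Block shear: A_gv = 3400, A_nv = 2175, A_nt = 425 mm²; R_n = min(0.6F_uA_nv, 0.6F_yA_gv) + U_bs·F_u·A_nt = 743.9 kN → 558 kN.
Block shear governs: 558 kN.

558 kN (block shear governs)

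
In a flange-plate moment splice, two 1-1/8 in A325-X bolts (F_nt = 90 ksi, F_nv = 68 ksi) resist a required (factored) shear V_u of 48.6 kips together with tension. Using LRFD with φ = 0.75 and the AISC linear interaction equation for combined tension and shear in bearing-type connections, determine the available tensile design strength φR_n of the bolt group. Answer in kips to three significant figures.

110 kips

A_b = π·1.125²/4 = 0.994 in²; f_rv = 48.6 / (2 × 0.994) = 24.45 ksi.
F'_nt = 1.3 F_nt − (F_nt / φF_nv) f_rv = 1.3·90 − (90/(0.75·68))·24.45 = 73.86 ksi, capped at F_nt → F'_nt = 73.86 ksi.
R_n = F'_nt · A_b · n = 73.86 × 0.994 × 2 = 146.8 kips.
Design strength φR_n = 0.75 × 146.8 = 110 kips.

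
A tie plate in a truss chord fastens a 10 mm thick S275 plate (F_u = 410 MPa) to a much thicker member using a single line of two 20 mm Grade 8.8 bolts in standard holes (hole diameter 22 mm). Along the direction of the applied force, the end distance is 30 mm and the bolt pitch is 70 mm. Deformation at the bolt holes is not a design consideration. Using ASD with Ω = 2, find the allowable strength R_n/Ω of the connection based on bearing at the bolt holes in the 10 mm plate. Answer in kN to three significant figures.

181 kN

Per bolt r_n = 1.5 l_c t F_u ≤ 3.0 d t F_u; upper limit = 3.0 × 20 × 10 × 410 / 1000 = 246 kN.
Edge bolt: l_c = 30 − 22/2 = 19 mm → 1.5 × 19 × 10 × 410 / 1000 = 116.9 → r_n = 116.9 kN.
Interior bolts: l_c = 70 − 22 = 48 mm → 1.5 × 48 × 10 × 410 / 1000 = 295.2 → r_n = 246 kN.
R_n = 1 × 116.9 + 1 × 246 = 362.9 kN.
Allowable strength R_n/Ω = 362.9 / 2 = 181 kN.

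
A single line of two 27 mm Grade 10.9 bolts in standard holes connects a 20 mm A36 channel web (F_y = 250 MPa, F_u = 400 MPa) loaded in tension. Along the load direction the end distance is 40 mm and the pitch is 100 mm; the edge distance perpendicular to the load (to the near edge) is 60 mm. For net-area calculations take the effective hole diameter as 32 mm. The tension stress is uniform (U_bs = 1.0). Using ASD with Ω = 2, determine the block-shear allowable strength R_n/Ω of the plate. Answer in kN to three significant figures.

386 kN

Shear plane L_v = 40 + 1·100 = 140 mm; A_gv = 140 × 20 = 2800 mm².
A_nv = (140 − 1.5·32) × 20 = 1840 mm².
A_nt = (60 − 0.5·32) × 20 = 880 mm².
0.6 F_u A_nv = 441.6 kN; 0.6 F_y A_gv = 420 kN → shear yielding governs the shear term.
R_n = 420 + 1.0 × 400 × 880 / 1000 = 772 kN.
Allowable strength R_n/Ω = 772 / 2 = 386 kN.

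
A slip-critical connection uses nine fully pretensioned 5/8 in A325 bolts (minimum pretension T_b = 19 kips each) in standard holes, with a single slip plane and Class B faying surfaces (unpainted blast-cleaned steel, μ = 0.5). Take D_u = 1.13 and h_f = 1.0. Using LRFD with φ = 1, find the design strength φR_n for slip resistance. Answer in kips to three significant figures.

96.6 kips

R_n = μ · D_u · h_f · T_b · n_s · n_b = 0.5 × 1.13 × 1.0 × 19 × 1 × 9 = 96.61 kips.
Design strength φR_n = 1 × 96.61 = 96.6 kips.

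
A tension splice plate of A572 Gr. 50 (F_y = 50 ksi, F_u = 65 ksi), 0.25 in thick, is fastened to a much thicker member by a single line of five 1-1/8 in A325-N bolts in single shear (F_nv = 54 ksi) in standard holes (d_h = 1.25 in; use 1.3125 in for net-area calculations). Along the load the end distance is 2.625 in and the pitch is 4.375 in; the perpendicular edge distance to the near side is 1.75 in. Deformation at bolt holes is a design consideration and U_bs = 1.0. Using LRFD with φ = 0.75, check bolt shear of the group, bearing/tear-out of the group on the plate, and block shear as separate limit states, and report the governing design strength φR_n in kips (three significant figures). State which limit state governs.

117 kips (block shear governs)

Bolt shear: A_b = π·1.125²/4 = 0.994 in²; R_n = 54 × 0.994 × 5 × 1 = 268.4 kips → 0.75 × 268.4 = 201 kips.
Bearing: edge l_c = 2, r_n = 39 kips; interior l_c = 3.125, r_n = 43.87 kips; R_n = 39 + 4·43.87 = 214.5 kips → 161 kips.
Block shear: A_gv = 5.031, A_nv = 3.555, A_nt = 0.2734 in²; R_n = min(0.6F_uA_nv, 0.6F_yA_gv) + U_bs·F_u·A_nt = 156.4 kips → 117 kips.
Block shear governs: 117 kips.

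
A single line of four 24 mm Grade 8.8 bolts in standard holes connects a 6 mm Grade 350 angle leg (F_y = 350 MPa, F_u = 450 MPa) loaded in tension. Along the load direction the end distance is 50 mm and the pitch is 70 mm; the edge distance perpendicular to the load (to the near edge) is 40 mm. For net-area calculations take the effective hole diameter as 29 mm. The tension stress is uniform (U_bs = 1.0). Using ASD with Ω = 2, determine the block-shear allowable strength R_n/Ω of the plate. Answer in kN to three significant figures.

Shear plane L_v = 50 + 3·70 = 260 mm; A_gv = 260 × 6 = 1560 mm².
A_nv = (260 − 3.5·29) × 6 = 951 mm².
A_nt = (40 − 0.5·29) × 6 = 153 mm².
0.6 F_u A_nv = 256.8 kN; 0.6 F_y A_gv = 327.6 kN → shear rupture governs the shear term.
R_n = 256.8 + 1.0 × 450 × 153 / 1000 = 325.6 kN.
Allowable strength R_n/Ω = 325.6 / 2 = 163 kN.

163 kN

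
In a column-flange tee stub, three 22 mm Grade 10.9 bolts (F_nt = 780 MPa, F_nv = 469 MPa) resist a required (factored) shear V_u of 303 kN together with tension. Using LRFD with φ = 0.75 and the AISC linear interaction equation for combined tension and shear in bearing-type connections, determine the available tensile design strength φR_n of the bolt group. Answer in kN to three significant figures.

363 kN

A_b = π·22²/4 = 380.1 mm²; f_rv = 303 × 1000 / (3 × 380.1) = 265.7 MPa.
F'_nt = 1.3 F_nt − (F_nt / φF_nv) f_rv = 1.3·780 − (780/(0.75·469))·265.7 = 424.8 MPa, capped at F_nt → F'_nt = 424.8 MPa.
R_n = F'_nt · A_b · n = 424.8 × 380.1 × 3 / 1000 = 484.5 kN.
Design strength φR_n = 0.75 × 484.5 = 363 kN.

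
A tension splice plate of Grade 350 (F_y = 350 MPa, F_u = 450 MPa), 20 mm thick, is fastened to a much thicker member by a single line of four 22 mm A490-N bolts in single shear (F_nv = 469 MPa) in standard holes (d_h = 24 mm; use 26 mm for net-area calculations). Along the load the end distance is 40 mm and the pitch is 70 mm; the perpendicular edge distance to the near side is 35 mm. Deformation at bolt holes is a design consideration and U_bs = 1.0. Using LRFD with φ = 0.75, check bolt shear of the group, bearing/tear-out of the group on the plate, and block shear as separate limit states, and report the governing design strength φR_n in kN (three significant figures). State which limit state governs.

535 kN (bolt shear governs)

Bolt shear: A_b = π·22²/4 = 380.1 mm²; R_n = 469 × 380.1 × 4 × 1 / 1000 = 713.1 kN → 0.75 × 713.1 = 535 kN.
Bearing: edge l_c = 28, r_n = 302.4 kN; interior l_c = 46, r_n = 475.2 kN; R_n = 302.4 + 3·475.2 = 1728 kN → 1300 kN.
Block shear: A_gv = 5000, A_nv = 3180, A_nt = 440 mm²; R_n = min(0.6F_uA_nv, 0.6F_yA_gv) + U_bs·F_u·A_nt = 1057 kN → 792 kN.
Bolt shear governs: 535 kN.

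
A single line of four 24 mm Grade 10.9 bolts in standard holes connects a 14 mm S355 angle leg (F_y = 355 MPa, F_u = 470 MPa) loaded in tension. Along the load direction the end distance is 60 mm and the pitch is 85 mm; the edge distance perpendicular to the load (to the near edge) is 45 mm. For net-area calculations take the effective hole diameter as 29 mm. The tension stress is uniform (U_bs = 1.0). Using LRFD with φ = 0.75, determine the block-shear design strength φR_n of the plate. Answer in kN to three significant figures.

Shear plane L_v = 60 + 3·85 = 315 mm; A_gv = 315 × 14 = 4410 mm².
A_nv = (315 − 3.5·29) × 14 = 2989 mm².
A_nt = (45 − 0.5·29) × 14 = 427 mm².
0.6 F_u A_nv = 842.9 kN; 0.6 F_y A_gv = 939.3 kN → shear rupture governs the shear term.
R_n = 842.9 + 1.0 × 470 × 427 / 1000 = 1044 kN.
Design strength φR_n = 0.75 × 1044 = 783 kN.

783 kN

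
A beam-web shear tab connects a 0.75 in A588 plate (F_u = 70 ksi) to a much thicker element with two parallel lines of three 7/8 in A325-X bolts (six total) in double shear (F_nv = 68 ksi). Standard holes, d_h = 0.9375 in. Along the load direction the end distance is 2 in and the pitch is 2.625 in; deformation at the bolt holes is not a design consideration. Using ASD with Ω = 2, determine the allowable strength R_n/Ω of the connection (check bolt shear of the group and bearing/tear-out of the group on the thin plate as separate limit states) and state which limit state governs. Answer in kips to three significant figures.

Bolt shear: A_b = π·0.875²/4 = 0.6013 in²; R_n = 68 × 0.6013 × 6 × 2 = 490.7 kips → 490.7 / 2 = 245 kips.
Bearing (1.5 l_c t F_u ≤ 3.0 d t F_u): upper limit = 3.0·0.875·0.75·70 = 137.8 kips.
  Edge l_c = 2 − 0.9375/2 = 1.531 → r_n = 120.6 kips; interior l_c = 2.625 − 0.9375 = 1.688 → r_n = 132.9 kips.
  R_n,bearing = 2·120.6 + 4·132.9 = 772.7 kips → 772.7 / 2 = 386 kips.
Bolt shear governs: 245 kips.

245 kips (bolt shear governs)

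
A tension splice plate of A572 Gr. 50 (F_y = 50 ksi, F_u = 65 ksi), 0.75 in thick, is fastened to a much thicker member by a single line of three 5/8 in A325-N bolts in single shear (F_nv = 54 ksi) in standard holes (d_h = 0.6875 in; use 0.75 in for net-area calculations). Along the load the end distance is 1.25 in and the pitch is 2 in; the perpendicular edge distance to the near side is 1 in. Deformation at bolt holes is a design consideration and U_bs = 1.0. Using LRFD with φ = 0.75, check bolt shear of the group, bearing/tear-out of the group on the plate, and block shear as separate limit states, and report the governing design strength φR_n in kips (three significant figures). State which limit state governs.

Bolt shear: A_b = π·0.625²/4 = 0.3068 in²; R_n = 54 × 0.3068 × 3 × 1 = 49.7 kips → 0.75 × 49.7 = 37.3 kips.
Bearing: edge l_c = 0.9062, r_n = 53.02 kips; interior l_c = 1.312, r_n = 73.12 kips; R_n = 53.02 + 2·73.12 = 199.3 kips → 149 kips.
Block shear: A_gv = 3.938, A_nv = 2.531, A_nt = 0.4688 in²; R_n = min(0.6F_uA_nv, 0.6F_yA_gv) + U_bs·F_u·A_nt = 129.2 kips → 96.9 kips.
Bolt shear governs: 37.3 kips.

37.3 kips (bolt shear governs)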